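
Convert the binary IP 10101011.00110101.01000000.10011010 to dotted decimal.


10101011 = 171
00110101 = 53
01000000 = 64
10011010 = 154
IP: 171.53.64.154


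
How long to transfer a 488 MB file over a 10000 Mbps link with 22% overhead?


Effective throughput = 10000 * (1 - 22/100) = 7800 Mbps
File size in Mb = 488 * 8 = 3904 Mb
Time = 3904 / 7800
Time = 0.5005 seconds


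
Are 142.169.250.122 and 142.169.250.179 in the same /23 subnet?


Mask: 255.255.254.0
142.169.250.122 AND mask = 142.169.250.0
142.169.250.179 AND mask = 142.169.250.0
Yes, same subnet (142.169.250.0)


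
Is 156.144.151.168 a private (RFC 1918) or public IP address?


RFC 1918 private ranges:
  10.0.0.0/8 (10.0.0.0 - 10.255.255.255)
  172.16.0.0/12 (172.16.0.0 - 172.31.255.255)
  192.168.0.0/16 (192.168.0.0 - 192.168.255.255)
Public (not in any RFC 1918 range)


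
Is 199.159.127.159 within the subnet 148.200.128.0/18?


Subnet network: 148.200.128.0
Test IP AND mask: 199.159.64.0
No, 199.159.127.159 is not in 148.200.128.0/18


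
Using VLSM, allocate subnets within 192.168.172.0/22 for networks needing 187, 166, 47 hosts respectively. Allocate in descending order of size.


187 hosts -> /24 (254 usable): 192.168.172.0/24
166 hosts -> /24 (254 usable): 192.168.173.0/24
47 hosts -> /26 (62 usable): 192.168.174.0/26
Allocation: 192.168.172.0/24 (187 hosts, 254 usable); 192.168.173.0/24 (166 hosts, 254 usable); 192.168.174.0/26 (47 hosts, 62 usable)


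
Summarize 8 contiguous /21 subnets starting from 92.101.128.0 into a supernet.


Original prefix: /21
Number of subnets: 8 = 2^3
New prefix = 21 - 3 = 18
Supernet: 92.101.128.0/18


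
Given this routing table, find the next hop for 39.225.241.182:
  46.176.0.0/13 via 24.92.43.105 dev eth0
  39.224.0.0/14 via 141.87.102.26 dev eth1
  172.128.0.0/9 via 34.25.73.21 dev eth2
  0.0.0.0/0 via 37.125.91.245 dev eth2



Longest prefix match for 39.225.241.182:
  /13 46.176.0.0: no
  /14 39.224.0.0: MATCH
  /9 172.128.0.0: no
  /0 0.0.0.0: MATCH
Selected: next-hop 141.87.102.26 via eth1 (matched /14)


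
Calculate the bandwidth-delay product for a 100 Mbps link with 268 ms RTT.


BDP = bandwidth * RTT
= 100 Mbps * 268 ms
= 100 * 1e6 * 268 / 1000 bits
= 26800000 bits
= 3350000 bytes
= 3271.4844 KB
BDP = 26800000 bits (3350000 bytes)


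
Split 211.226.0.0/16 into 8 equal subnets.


New prefix = 16 + 3 = 19
Each subnet has 8192 addresses
  211.226.0.0/19
  211.226.32.0/19
  211.226.64.0/19
  211.226.96.0/19
  211.226.128.0/19
  211.226.160.0/19
  211.226.192.0/19
  211.226.224.0/19
Subnets: 211.226.0.0/19, 211.226.32.0/19, 211.226.64.0/19, 211.226.96.0/19, 211.226.128.0/19, 211.226.160.0/19, 211.226.192.0/19, 211.226.224.0/19


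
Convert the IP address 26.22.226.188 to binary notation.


26 = 00011010
22 = 00010110
226 = 11100010
188 = 10111100
Binary: 00011010.00010110.11100010.10111100


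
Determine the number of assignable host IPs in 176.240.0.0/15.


Host bits = 32 - 15 = 17
Total addresses = 2^17 = 131072
Usable = total - 2 (network and broadcast)
Usable hosts: 131070


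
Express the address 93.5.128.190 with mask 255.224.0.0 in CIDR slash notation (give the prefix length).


Binary: 11111111.11100000.00000000.00000000
Count leading 1s
Prefix: /11


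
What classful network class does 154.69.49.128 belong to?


First octet: 154
Binary: 10011010
10xxxxxx -> Class B (128-191)
Class B, default mask 255.255.0.0 (/16)


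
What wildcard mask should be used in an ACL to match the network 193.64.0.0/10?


Subnet mask: 255.192.0.0
Wildcard = 255.255.255.255 - subnet mask
255 - 255 = 0
255 - 192 = 63
255 - 0 = 255
255 - 0 = 255
Wildcard: 0.63.255.255


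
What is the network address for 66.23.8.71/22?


IP:   01000010.00010111.00001000.01000111
Mask: 11111111.11111111.11111100.00000000
AND operation:
Net:  01000010.00010111.00001000.00000000
Network: 66.23.8.0/22


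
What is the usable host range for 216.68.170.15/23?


Network: 216.68.170.0
Broadcast: 216.68.171.255
First usable = network + 1
Last usable = broadcast - 1
Range: 216.68.170.1 to 216.68.171.254


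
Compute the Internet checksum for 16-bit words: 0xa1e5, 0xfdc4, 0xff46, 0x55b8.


Sum all words (with carry folding):
+ 0xa1e5 = 0xa1e5
+ 0xfdc4 = 0x9faa
+ 0xff46 = 0x9ef1
+ 0x55b8 = 0xf4a9
One's complement: ~0xf4a9
Checksum = 0x0b56


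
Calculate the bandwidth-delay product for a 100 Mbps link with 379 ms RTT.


BDP = bandwidth * RTT
= 100 Mbps * 379 ms
= 100 * 1e6 * 379 / 1000 bits
= 37900000 bits
= 4737500 bytes
= 4626.4648 KB
BDP = 37900000 bits (4737500 bytes)


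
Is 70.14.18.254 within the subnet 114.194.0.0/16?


Subnet network: 114.194.0.0
Test IP AND mask: 70.14.0.0
No, 70.14.18.254 is not in 114.194.0.0/16


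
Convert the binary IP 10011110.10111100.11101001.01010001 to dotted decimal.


10011110 = 158
10111100 = 188
11101001 = 233
01010001 = 81
IP: 158.188.233.81


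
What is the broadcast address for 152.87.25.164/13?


Network: 152.80.0.0/13
Host bits = 19
Set all host bits to 1:
Broadcast: 152.87.255.255


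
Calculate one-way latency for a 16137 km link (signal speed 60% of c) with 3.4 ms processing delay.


Speed = 0.6 * 3e5 km/s = 180000 km/s
Propagation delay = 16137 / 180000 = 0.0896 s = 89.65 ms
Processing delay = 3.4 ms
Total one-way latency = 93.05 ms


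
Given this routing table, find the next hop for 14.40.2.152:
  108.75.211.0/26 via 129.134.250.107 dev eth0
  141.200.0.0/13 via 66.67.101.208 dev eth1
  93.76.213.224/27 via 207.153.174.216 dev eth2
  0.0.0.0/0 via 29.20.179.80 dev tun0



Longest prefix match for 14.40.2.152:
  /26 108.75.211.0: no
  /13 141.200.0.0: no
  /27 93.76.213.224: no
  /0 0.0.0.0: MATCH
Selected: next-hop 29.20.179.80 via tun0 (matched /0)


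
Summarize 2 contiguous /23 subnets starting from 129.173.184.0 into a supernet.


Original prefix: /23
Number of subnets: 2 = 2^1
New prefix = 23 - 1 = 22
Supernet: 129.173.184.0/22


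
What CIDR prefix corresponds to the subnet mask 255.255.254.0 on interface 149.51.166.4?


Binary: 11111111.11111111.11111110.00000000
Count leading 1s
Prefix: /23


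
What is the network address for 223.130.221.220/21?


IP:   11011111.10000010.11011101.11011100
Mask: 11111111.11111111.11111000.00000000
AND operation:
Net:  11011111.10000010.11011000.00000000
Network: 223.130.216.0/21


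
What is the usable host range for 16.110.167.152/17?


Network: 16.110.128.0
Broadcast: 16.110.255.255
First usable = network + 1
Last usable = broadcast - 1
Range: 16.110.128.1 to 16.110.255.254


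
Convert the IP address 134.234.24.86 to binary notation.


134 = 10000110
234 = 11101010
24 = 00011000
86 = 01010110
Binary: 10000110.11101010.00011000.01010110


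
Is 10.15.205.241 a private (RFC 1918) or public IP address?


RFC 1918 private ranges:
  10.0.0.0/8 (10.0.0.0 - 10.255.255.255)
  172.16.0.0/12 (172.16.0.0 - 172.31.255.255)
  192.168.0.0/16 (192.168.0.0 - 192.168.255.255)
Private (in 10.0.0.0/8)


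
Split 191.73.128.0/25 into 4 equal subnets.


New prefix = 25 + 2 = 27
Each subnet has 32 addresses
  191.73.128.0/27
  191.73.128.32/27
  191.73.128.64/27
  191.73.128.96/27
Subnets: 191.73.128.0/27, 191.73.128.32/27, 191.73.128.64/27, 191.73.128.96/27


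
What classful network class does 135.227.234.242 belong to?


First octet: 135
Binary: 10000111
10xxxxxx -> Class B (128-191)
Class B, default mask 255.255.0.0 (/16)


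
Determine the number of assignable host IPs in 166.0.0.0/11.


Host bits = 32 - 11 = 21
Total addresses = 2^21 = 2097152
Usable = total - 2 (network and broadcast)
Usable hosts: 2097150


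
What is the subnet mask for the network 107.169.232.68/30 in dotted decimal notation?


/30 means 30 network bits, 2 host bits
Binary: 11111111111111111111111111111100
Mask: 255.255.255.252


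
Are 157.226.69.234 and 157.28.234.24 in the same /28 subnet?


Mask: 255.255.255.240
157.226.69.234 AND mask = 157.226.69.224
157.28.234.24 AND mask = 157.28.234.16
No, different subnets (157.226.69.224 vs 157.28.234.16)


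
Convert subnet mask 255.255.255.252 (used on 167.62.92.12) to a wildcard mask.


Subnet mask: 255.255.255.252
Wildcard = 255.255.255.255 - subnet mask
255 - 255 = 0
255 - 255 = 0
255 - 255 = 0
255 - 252 = 3
Wildcard: 0.0.0.3


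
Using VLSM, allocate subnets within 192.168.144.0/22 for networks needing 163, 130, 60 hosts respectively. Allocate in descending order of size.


163 hosts -> /24 (254 usable): 192.168.144.0/24
130 hosts -> /24 (254 usable): 192.168.145.0/24
60 hosts -> /26 (62 usable): 192.168.146.0/26
Allocation: 192.168.144.0/24 (163 hosts, 254 usable); 192.168.145.0/24 (130 hosts, 254 usable); 192.168.146.0/26 (60 hosts, 62 usable)


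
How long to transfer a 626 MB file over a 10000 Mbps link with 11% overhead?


Effective throughput = 10000 * (1 - 11/100) = 8900 Mbps
File size in Mb = 626 * 8 = 5008 Mb
Time = 5008 / 8900
Time = 0.5627 seconds


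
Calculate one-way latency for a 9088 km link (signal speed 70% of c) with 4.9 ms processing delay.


Speed = 0.7 * 3e5 km/s = 210000 km/s
Propagation delay = 9088 / 210000 = 0.0433 s = 43.2762 ms
Processing delay = 4.9 ms
Total one-way latency = 48.1762 ms


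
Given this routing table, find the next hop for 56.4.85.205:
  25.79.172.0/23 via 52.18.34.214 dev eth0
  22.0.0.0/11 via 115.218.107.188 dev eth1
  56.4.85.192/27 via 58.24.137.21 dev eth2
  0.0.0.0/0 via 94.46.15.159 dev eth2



Longest prefix match for 56.4.85.205:
  /23 25.79.172.0: no
  /11 22.0.0.0: no
  /27 56.4.85.192: MATCH
  /0 0.0.0.0: MATCH
Selected: next-hop 58.24.137.21 via eth2 (matched /27)


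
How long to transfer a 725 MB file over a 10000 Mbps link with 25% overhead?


Effective throughput = 10000 * (1 - 25/100) = 7500 Mbps
File size in Mb = 725 * 8 = 5800 Mb
Time = 5800 / 7500
Time = 0.7733 seconds


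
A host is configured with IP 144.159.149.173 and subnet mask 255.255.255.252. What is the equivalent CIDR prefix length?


Binary: 11111111.11111111.11111111.11111100
Count leading 1s
Prefix: /30


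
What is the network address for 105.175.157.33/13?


IP:   01101001.10101111.10011101.00100001
Mask: 11111111.11111000.00000000.00000000
AND operation:
Net:  01101001.10101000.00000000.00000000
Network: 105.168.0.0/13


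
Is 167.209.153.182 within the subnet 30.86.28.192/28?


Subnet network: 30.86.28.192
Test IP AND mask: 167.209.153.176
No, 167.209.153.182 is not in 30.86.28.192/28


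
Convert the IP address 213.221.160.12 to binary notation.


213 = 11010101
221 = 11011101
160 = 10100000
12 = 00001100
Binary: 11010101.11011101.10100000.00001100


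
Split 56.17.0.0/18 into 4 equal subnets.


New prefix = 18 + 2 = 20
Each subnet has 4096 addresses
  56.17.0.0/20
  56.17.16.0/20
  56.17.32.0/20
  56.17.48.0/20
Subnets: 56.17.0.0/20, 56.17.16.0/20, 56.17.32.0/20, 56.17.48.0/20


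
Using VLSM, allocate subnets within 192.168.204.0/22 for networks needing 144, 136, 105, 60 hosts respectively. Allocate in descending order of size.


144 hosts -> /24 (254 usable): 192.168.204.0/24
136 hosts -> /24 (254 usable): 192.168.205.0/24
105 hosts -> /25 (126 usable): 192.168.206.0/25
60 hosts -> /26 (62 usable): 192.168.206.128/26
Allocation: 192.168.204.0/24 (144 hosts, 254 usable); 192.168.205.0/24 (136 hosts, 254 usable); 192.168.206.0/25 (105 hosts, 126 usable); 192.168.206.128/26 (60 hosts, 62 usable)


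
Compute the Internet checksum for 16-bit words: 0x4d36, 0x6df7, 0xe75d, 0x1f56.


Sum all words (with carry folding):
+ 0x4d36 = 0x4d36
+ 0x6df7 = 0xbb2d
+ 0xe75d = 0xa28b
+ 0x1f56 = 0xc1e1
One's complement: ~0xc1e1
Checksum = 0x3e1e


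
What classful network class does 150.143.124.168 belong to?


First octet: 150
Binary: 10010110
10xxxxxx -> Class B (128-191)
Class B, default mask 255.255.0.0 (/16)


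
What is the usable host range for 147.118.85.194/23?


Network: 147.118.84.0
Broadcast: 147.118.85.255
First usable = network + 1
Last usable = broadcast - 1
Range: 147.118.84.1 to 147.118.85.254


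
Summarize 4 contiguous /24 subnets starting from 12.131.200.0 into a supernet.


Original prefix: /24
Number of subnets: 4 = 2^2
New prefix = 24 - 2 = 22
Supernet: 12.131.200.0/22


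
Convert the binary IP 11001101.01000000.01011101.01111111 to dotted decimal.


11001101 = 205
01000000 = 64
01011101 = 93
01111111 = 127
IP: 205.64.93.127


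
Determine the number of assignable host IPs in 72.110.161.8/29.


Host bits = 32 - 29 = 3
Total addresses = 2^3 = 8
Usable = total - 2 (network and broadcast)
Usable hosts: 6


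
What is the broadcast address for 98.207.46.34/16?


Network: 98.207.0.0/16
Host bits = 16
Set all host bits to 1:
Broadcast: 98.207.255.255


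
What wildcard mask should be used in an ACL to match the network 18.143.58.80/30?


Subnet mask: 255.255.255.252
Wildcard = 255.255.255.255 - subnet mask
255 - 255 = 0
255 - 255 = 0
255 - 255 = 0
255 - 252 = 3
Wildcard: 0.0.0.3


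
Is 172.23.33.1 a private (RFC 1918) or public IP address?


RFC 1918 private ranges:
  10.0.0.0/8 (10.0.0.0 - 10.255.255.255)
  172.16.0.0/12 (172.16.0.0 - 172.31.255.255)
  192.168.0.0/16 (192.168.0.0 - 192.168.255.255)
Private (in 172.16.0.0/12)


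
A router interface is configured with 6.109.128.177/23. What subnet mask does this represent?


/23 means 23 network bits, 9 host bits
Binary: 11111111111111111111111000000000
Mask: 255.255.254.0


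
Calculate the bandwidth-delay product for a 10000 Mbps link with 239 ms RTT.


BDP = bandwidth * RTT
= 10000 Mbps * 239 ms
= 10000 * 1e6 * 239 / 1000 bits
= 2390000000 bits
= 298750000 bytes
= 291748.0469 KB
BDP = 2390000000 bits (298750000 bytes)


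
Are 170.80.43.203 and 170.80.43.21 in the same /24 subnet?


Mask: 255.255.255.0
170.80.43.203 AND mask = 170.80.43.0
170.80.43.21 AND mask = 170.80.43.0
Yes, same subnet (170.80.43.0)


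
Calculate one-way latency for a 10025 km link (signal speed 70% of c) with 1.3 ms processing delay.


Speed = 0.7 * 3e5 km/s = 210000 km/s
Propagation delay = 10025 / 210000 = 0.0477 s = 47.7381 ms
Processing delay = 1.3 ms
Total one-way latency = 49.0381 ms


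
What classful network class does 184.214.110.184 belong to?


First octet: 184
Binary: 10111000
10xxxxxx -> Class B (128-191)
Class B, default mask 255.255.0.0 (/16)


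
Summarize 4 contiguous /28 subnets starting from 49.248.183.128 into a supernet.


Original prefix: /28
Number of subnets: 4 = 2^2
New prefix = 28 - 2 = 26
Supernet: 49.248.183.128/26


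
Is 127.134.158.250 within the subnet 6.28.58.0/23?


Subnet network: 6.28.58.0
Test IP AND mask: 127.134.158.0
No, 127.134.158.250 is not in 6.28.58.0/23


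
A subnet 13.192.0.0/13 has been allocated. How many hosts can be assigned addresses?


Host bits = 32 - 13 = 19
Total addresses = 2^19 = 524288
Usable = total - 2 (network and broadcast)
Usable hosts: 524286


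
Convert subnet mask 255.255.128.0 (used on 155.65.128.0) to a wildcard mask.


Subnet mask: 255.255.128.0
Wildcard = 255.255.255.255 - subnet mask
255 - 255 = 0
255 - 255 = 0
255 - 128 = 127
255 - 0 = 255
Wildcard: 0.0.127.255


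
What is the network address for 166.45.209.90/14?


IP:   10100110.00101101.11010001.01011010
Mask: 11111111.11111100.00000000.00000000
AND operation:
Net:  10100110.00101100.00000000.00000000
Network: 166.44.0.0/14


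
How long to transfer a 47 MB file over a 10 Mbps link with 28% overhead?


Effective throughput = 10 * (1 - 28/100) = 7.2 Mbps
File size in Mb = 47 * 8 = 376 Mb
Time = 376 / 7.2
Time = 52.2222 seconds


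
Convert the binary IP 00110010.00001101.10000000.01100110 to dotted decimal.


00110010 = 50
00001101 = 13
10000000 = 128
01100110 = 102
IP: 50.13.128.102


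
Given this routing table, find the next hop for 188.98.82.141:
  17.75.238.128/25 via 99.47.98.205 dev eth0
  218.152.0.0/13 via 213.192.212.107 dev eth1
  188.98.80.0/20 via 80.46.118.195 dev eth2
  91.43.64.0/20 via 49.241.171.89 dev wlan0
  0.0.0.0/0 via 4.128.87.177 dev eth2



Longest prefix match for 188.98.82.141:
  /25 17.75.238.128: no
  /13 218.152.0.0: no
  /20 188.98.80.0: MATCH
  /20 91.43.64.0: no
  /0 0.0.0.0: MATCH
Selected: next-hop 80.46.118.195 via eth2 (matched /20)


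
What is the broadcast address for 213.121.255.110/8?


Network: 213.0.0.0/8
Host bits = 24
Set all host bits to 1:
Broadcast: 213.255.255.255


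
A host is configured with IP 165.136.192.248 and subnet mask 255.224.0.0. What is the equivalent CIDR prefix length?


Binary: 11111111.11100000.00000000.00000000
Count leading 1s
Prefix: /11


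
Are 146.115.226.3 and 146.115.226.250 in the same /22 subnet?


Mask: 255.255.252.0
146.115.226.3 AND mask = 146.115.224.0
146.115.226.250 AND mask = 146.115.224.0
Yes, same subnet (146.115.224.0)


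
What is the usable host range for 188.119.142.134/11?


Network: 188.96.0.0
Broadcast: 188.127.255.255
First usable = network + 1
Last usable = broadcast - 1
Range: 188.96.0.1 to 188.127.255.254


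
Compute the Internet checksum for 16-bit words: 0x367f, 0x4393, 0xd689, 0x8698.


Sum all words (with carry folding):
+ 0x367f = 0x367f
+ 0x4393 = 0x7a12
+ 0xd689 = 0x509c
+ 0x8698 = 0xd734
One's complement: ~0xd734
Checksum = 0x28cb


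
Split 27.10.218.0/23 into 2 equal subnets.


New prefix = 23 + 1 = 24
Each subnet has 256 addresses
  27.10.218.0/24
  27.10.219.0/24
Subnets: 27.10.218.0/24, 27.10.219.0/24


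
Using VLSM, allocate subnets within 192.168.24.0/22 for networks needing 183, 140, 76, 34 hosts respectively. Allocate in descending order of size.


183 hosts -> /24 (254 usable): 192.168.24.0/24
140 hosts -> /24 (254 usable): 192.168.25.0/24
76 hosts -> /25 (126 usable): 192.168.26.0/25
34 hosts -> /26 (62 usable): 192.168.26.128/26
Allocation: 192.168.24.0/24 (183 hosts, 254 usable); 192.168.25.0/24 (140 hosts, 254 usable); 192.168.26.0/25 (76 hosts, 126 usable); 192.168.26.128/26 (34 hosts, 62 usable)


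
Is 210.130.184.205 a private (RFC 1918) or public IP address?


RFC 1918 private ranges:
  10.0.0.0/8 (10.0.0.0 - 10.255.255.255)
  172.16.0.0/12 (172.16.0.0 - 172.31.255.255)
  192.168.0.0/16 (192.168.0.0 - 192.168.255.255)
Public (not in any RFC 1918 range)


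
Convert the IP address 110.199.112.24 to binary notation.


110 = 01101110
199 = 11000111
112 = 01110000
24 = 00011000
Binary: 01101110.11000111.01110000.00011000


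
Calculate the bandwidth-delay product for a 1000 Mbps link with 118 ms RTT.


BDP = bandwidth * RTT
= 1000 Mbps * 118 ms
= 1000 * 1e6 * 118 / 1000 bits
= 118000000 bits
= 14750000 bytes
= 14404.2969 KB
BDP = 118000000 bits (14750000 bytes)


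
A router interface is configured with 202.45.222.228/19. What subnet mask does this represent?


/19 means 19 network bits, 13 host bits
Binary: 11111111111111111110000000000000
Mask: 255.255.224.0


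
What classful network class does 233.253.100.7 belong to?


First octet: 233
Binary: 11101001
1110xxxx -> Class D (224-239)
Class D (multicast), default mask N/A


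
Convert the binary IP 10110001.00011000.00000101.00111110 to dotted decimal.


10110001 = 177
00011000 = 24
00000101 = 5
00111110 = 62
IP: 177.24.5.62


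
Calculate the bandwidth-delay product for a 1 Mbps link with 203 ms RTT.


BDP = bandwidth * RTT
= 1 Mbps * 203 ms
= 1 * 1e6 * 203 / 1000 bits
= 203000 bits
= 25375 bytes
= 24.7803 KB
BDP = 203000 bits (25375 bytes)


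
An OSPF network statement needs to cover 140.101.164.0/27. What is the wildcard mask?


Subnet mask: 255.255.255.224
Wildcard = 255.255.255.255 - subnet mask
255 - 255 = 0
255 - 255 = 0
255 - 255 = 0
255 - 224 = 31
Wildcard: 0.0.0.31


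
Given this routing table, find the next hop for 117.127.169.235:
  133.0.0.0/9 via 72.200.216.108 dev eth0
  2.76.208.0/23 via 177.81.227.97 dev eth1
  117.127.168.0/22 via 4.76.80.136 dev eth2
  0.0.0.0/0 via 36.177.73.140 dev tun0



Longest prefix match for 117.127.169.235:
  /9 133.0.0.0: no
  /23 2.76.208.0: no
  /22 117.127.168.0: MATCH
  /0 0.0.0.0: MATCH
Selected: next-hop 4.76.80.136 via eth2 (matched /22)


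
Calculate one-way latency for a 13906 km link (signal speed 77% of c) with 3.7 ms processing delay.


Speed = 0.77 * 3e5 km/s = 231000 km/s
Propagation delay = 13906 / 231000 = 0.0602 s = 60.1991 ms
Processing delay = 3.7 ms
Total one-way latency = 63.8991 ms


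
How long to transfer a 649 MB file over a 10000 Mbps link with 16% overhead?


Effective throughput = 10000 * (1 - 16/100) = 8400 Mbps
File size in Mb = 649 * 8 = 5192 Mb
Time = 5192 / 8400
Time = 0.6181 seconds


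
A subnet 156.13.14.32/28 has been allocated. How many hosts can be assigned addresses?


Host bits = 32 - 28 = 4
Total addresses = 2^4 = 16
Usable = total - 2 (network and broadcast)
Usable hosts: 14


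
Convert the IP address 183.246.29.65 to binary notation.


183 = 10110111
246 = 11110110
29 = 00011101
65 = 01000001
Binary: 10110111.11110110.00011101.01000001


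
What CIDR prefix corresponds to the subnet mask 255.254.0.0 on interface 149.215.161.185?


Binary: 11111111.11111110.00000000.00000000
Count leading 1s
Prefix: /15


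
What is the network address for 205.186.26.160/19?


IP:   11001101.10111010.00011010.10100000
Mask: 11111111.11111111.11100000.00000000
AND operation:
Net:  11001101.10111010.00000000.00000000
Network: 205.186.0.0/19


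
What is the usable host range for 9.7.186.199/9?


Network: 9.0.0.0
Broadcast: 9.127.255.255
First usable = network + 1
Last usable = broadcast - 1
Range: 9.0.0.1 to 9.127.255.254


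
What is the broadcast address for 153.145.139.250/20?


Network: 153.145.128.0/20
Host bits = 12
Set all host bits to 1:
Broadcast: 153.145.143.255


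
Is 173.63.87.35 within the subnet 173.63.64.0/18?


Subnet network: 173.63.64.0
Test IP AND mask: 173.63.64.0
Yes, 173.63.87.35 is in 173.63.64.0/18


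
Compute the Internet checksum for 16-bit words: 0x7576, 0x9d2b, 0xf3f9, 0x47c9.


Sum all words (with carry folding):
+ 0x7576 = 0x7576
+ 0x9d2b = 0x12a2
+ 0xf3f9 = 0x069c
+ 0x47c9 = 0x4e65
One's complement: ~0x4e65
Checksum = 0xb19a


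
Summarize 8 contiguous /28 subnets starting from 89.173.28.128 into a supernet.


Original prefix: /28
Number of subnets: 8 = 2^3
New prefix = 28 - 3 = 25
Supernet: 89.173.28.128/25


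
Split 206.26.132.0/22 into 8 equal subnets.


New prefix = 22 + 3 = 25
Each subnet has 128 addresses
  206.26.132.0/25
  206.26.132.128/25
  206.26.133.0/25
  206.26.133.128/25
  206.26.134.0/25
  206.26.134.128/25
  206.26.135.0/25
  206.26.135.128/25
Subnets: 206.26.132.0/25, 206.26.132.128/25, 206.26.133.0/25, 206.26.133.128/25, 206.26.134.0/25, 206.26.134.128/25, 206.26.135.0/25, 206.26.135.128/25


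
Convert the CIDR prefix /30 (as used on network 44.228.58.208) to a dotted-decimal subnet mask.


/30 means 30 network bits, 2 host bits
Binary: 11111111111111111111111111111100
Mask: 255.255.255.252


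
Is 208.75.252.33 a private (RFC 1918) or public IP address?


RFC 1918 private ranges:
  10.0.0.0/8 (10.0.0.0 - 10.255.255.255)
  172.16.0.0/12 (172.16.0.0 - 172.31.255.255)
  192.168.0.0/16 (192.168.0.0 - 192.168.255.255)
Public (not in any RFC 1918 range)


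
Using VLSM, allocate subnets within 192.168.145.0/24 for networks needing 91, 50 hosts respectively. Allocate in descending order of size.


91 hosts -> /25 (126 usable): 192.168.145.0/25
50 hosts -> /26 (62 usable): 192.168.145.128/26
Allocation: 192.168.145.0/25 (91 hosts, 126 usable); 192.168.145.128/26 (50 hosts, 62 usable)


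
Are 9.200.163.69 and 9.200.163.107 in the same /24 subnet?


Mask: 255.255.255.0
9.200.163.69 AND mask = 9.200.163.0
9.200.163.107 AND mask = 9.200.163.0
Yes, same subnet (9.200.163.0)


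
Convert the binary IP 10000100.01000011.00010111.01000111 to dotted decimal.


10000100 = 132
01000011 = 67
00010111 = 23
01000111 = 71
IP: 132.67.23.71


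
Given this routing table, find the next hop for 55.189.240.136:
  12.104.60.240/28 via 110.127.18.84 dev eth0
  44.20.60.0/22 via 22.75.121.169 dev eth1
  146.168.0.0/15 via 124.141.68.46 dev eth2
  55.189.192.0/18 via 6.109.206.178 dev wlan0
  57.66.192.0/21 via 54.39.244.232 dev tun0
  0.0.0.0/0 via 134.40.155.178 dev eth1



Longest prefix match for 55.189.240.136:
  /28 12.104.60.240: no
  /22 44.20.60.0: no
  /15 146.168.0.0: no
  /18 55.189.192.0: MATCH
  /21 57.66.192.0: no
  /0 0.0.0.0: MATCH
Selected: next-hop 6.109.206.178 via wlan0 (matched /18)


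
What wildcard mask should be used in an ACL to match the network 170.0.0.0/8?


Subnet mask: 255.0.0.0
Wildcard = 255.255.255.255 - subnet mask
255 - 255 = 0
255 - 0 = 255
255 - 0 = 255
255 - 0 = 255
Wildcard: 0.255.255.255


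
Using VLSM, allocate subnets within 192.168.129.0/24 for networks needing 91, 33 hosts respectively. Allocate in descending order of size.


91 hosts -> /25 (126 usable): 192.168.129.0/25
33 hosts -> /26 (62 usable): 192.168.129.128/26
Allocation: 192.168.129.0/25 (91 hosts, 126 usable); 192.168.129.128/26 (33 hosts, 62 usable)


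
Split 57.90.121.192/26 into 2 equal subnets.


New prefix = 26 + 1 = 27
Each subnet has 32 addresses
  57.90.121.192/27
  57.90.121.224/27
Subnets: 57.90.121.192/27, 57.90.121.224/27


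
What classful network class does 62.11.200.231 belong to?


First octet: 62
Binary: 00111110
0xxxxxxx -> Class A (1-126)
Class A, default mask 255.0.0.0 (/8)


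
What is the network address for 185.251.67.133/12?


IP:   10111001.11111011.01000011.10000101
Mask: 11111111.11110000.00000000.00000000
AND operation:
Net:  10111001.11110000.00000000.00000000
Network: 185.240.0.0/12


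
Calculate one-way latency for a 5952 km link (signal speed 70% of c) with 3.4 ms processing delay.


Speed = 0.7 * 3e5 km/s = 210000 km/s
Propagation delay = 5952 / 210000 = 0.0283 s = 28.3429 ms
Processing delay = 3.4 ms
Total one-way latency = 31.7429 ms


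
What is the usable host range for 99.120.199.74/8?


Network: 99.0.0.0
Broadcast: 99.255.255.255
First usable = network + 1
Last usable = broadcast - 1
Range: 99.0.0.1 to 99.255.255.254


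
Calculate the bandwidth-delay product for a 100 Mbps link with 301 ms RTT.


BDP = bandwidth * RTT
= 100 Mbps * 301 ms
= 100 * 1e6 * 301 / 1000 bits
= 30100000 bits
= 3762500 bytes
= 3674.3164 KB
BDP = 30100000 bits (3762500 bytes)


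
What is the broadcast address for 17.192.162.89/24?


Network: 17.192.162.0/24
Host bits = 8
Set all host bits to 1:
Broadcast: 17.192.162.255


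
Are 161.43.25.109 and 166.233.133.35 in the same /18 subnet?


Mask: 255.255.192.0
161.43.25.109 AND mask = 161.43.0.0
166.233.133.35 AND mask = 166.233.128.0
No, different subnets (161.43.0.0 vs 166.233.128.0)


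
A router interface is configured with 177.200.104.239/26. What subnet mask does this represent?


/26 means 26 network bits, 6 host bits
Binary: 11111111111111111111111111000000
Mask: 255.255.255.192


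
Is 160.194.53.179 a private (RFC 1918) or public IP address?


RFC 1918 private ranges:
  10.0.0.0/8 (10.0.0.0 - 10.255.255.255)
  172.16.0.0/12 (172.16.0.0 - 172.31.255.255)
  192.168.0.0/16 (192.168.0.0 - 192.168.255.255)
Public (not in any RFC 1918 range)


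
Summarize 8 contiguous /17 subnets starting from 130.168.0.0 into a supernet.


Original prefix: /17
Number of subnets: 8 = 2^3
New prefix = 17 - 3 = 14
Supernet: 130.168.0.0/14


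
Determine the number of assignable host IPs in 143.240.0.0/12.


Host bits = 32 - 12 = 20
Total addresses = 2^20 = 1048576
Usable = total - 2 (network and broadcast)
Usable hosts: 1048574


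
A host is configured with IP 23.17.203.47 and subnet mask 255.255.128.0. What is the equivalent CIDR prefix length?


Binary: 11111111.11111111.10000000.00000000
Count leading 1s
Prefix: /17


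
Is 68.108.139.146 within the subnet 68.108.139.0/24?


Subnet network: 68.108.139.0
Test IP AND mask: 68.108.139.0
Yes, 68.108.139.146 is in 68.108.139.0/24


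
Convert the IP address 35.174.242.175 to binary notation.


35 = 00100011
174 = 10101110
242 = 11110010
175 = 10101111
Binary: 00100011.10101110.11110010.10101111


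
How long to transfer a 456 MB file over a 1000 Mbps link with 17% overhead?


Effective throughput = 1000 * (1 - 17/100) = 830 Mbps
File size in Mb = 456 * 8 = 3648 Mb
Time = 3648 / 830
Time = 4.3952 seconds


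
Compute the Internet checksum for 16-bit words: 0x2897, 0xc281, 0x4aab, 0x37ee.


Sum all words (with carry folding):
+ 0x2897 = 0x2897
+ 0xc281 = 0xeb18
+ 0x4aab = 0x35c4
+ 0x37ee = 0x6db2
One's complement: ~0x6db2
Checksum = 0x924d


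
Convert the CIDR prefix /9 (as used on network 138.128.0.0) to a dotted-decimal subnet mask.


/9 means 9 network bits, 23 host bits
Binary: 11111111100000000000000000000000
Mask: 255.128.0.0


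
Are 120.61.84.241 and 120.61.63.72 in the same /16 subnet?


Mask: 255.255.0.0
120.61.84.241 AND mask = 120.61.0.0
120.61.63.72 AND mask = 120.61.0.0
Yes, same subnet (120.61.0.0)


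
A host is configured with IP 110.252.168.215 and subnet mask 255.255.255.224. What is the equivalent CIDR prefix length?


Binary: 11111111.11111111.11111111.11100000
Count leading 1s
Prefix: /27


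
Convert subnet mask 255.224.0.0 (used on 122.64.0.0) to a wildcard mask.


Subnet mask: 255.224.0.0
Wildcard = 255.255.255.255 - subnet mask
255 - 255 = 0
255 - 224 = 31
255 - 0 = 255
255 - 0 = 255
Wildcard: 0.31.255.255


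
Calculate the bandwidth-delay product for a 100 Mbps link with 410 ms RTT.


BDP = bandwidth * RTT
= 100 Mbps * 410 ms
= 100 * 1e6 * 410 / 1000 bits
= 41000000 bits
= 5125000 bytes
= 5004.8828 KB
BDP = 41000000 bits (5125000 bytes)


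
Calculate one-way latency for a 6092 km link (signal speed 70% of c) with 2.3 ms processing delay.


Speed = 0.7 * 3e5 km/s = 210000 km/s
Propagation delay = 6092 / 210000 = 0.029 s = 29.0095 ms
Processing delay = 2.3 ms
Total one-way latency = 31.3095 ms


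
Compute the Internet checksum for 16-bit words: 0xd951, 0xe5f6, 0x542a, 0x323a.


Sum all words (with carry folding):
+ 0xd951 = 0xd951
+ 0xe5f6 = 0xbf48
+ 0x542a = 0x1373
+ 0x323a = 0x45ad
One's complement: ~0x45ad
Checksum = 0xba52


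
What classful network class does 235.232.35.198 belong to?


First octet: 235
Binary: 11101011
1110xxxx -> Class D (224-239)
Class D (multicast), default mask N/A


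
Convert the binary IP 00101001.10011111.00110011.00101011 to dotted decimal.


00101001 = 41
10011111 = 159
00110011 = 51
00101011 = 43
IP: 41.159.51.43


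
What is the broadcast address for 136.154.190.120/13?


Network: 136.152.0.0/13
Host bits = 19
Set all host bits to 1:
Broadcast: 136.159.255.255


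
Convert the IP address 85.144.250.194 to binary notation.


85 = 01010101
144 = 10010000
250 = 11111010
194 = 11000010
Binary: 01010101.10010000.11111010.11000010


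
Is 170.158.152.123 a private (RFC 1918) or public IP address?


RFC 1918 private ranges:
  10.0.0.0/8 (10.0.0.0 - 10.255.255.255)
  172.16.0.0/12 (172.16.0.0 - 172.31.255.255)
  192.168.0.0/16 (192.168.0.0 - 192.168.255.255)
Public (not in any RFC 1918 range)


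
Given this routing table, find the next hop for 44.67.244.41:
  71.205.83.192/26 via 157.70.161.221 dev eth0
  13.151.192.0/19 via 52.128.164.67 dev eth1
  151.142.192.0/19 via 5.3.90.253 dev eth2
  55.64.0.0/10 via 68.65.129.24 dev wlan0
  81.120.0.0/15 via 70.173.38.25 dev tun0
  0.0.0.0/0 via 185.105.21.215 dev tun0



Longest prefix match for 44.67.244.41:
  /26 71.205.83.192: no
  /19 13.151.192.0: no
  /19 151.142.192.0: no
  /10 55.64.0.0: no
  /15 81.120.0.0: no
  /0 0.0.0.0: MATCH
Selected: next-hop 185.105.21.215 via tun0 (matched /0)


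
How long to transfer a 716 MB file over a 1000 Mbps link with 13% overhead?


Effective throughput = 1000 * (1 - 13/100) = 870 Mbps
File size in Mb = 716 * 8 = 5728 Mb
Time = 5728 / 870
Time = 6.5839 seconds


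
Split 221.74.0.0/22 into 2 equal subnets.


New prefix = 22 + 1 = 23
Each subnet has 512 addresses
  221.74.0.0/23
  221.74.2.0/23
Subnets: 221.74.0.0/23, 221.74.2.0/23


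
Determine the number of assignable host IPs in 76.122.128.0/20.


Host bits = 32 - 20 = 12
Total addresses = 2^12 = 4096
Usable = total - 2 (network and broadcast)
Usable hosts: 4094


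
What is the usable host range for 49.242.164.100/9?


Network: 49.128.0.0
Broadcast: 49.255.255.255
First usable = network + 1
Last usable = broadcast - 1
Range: 49.128.0.1 to 49.255.255.254


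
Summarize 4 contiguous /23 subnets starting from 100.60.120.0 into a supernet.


Original prefix: /23
Number of subnets: 4 = 2^2
New prefix = 23 - 2 = 21
Supernet: 100.60.120.0/21


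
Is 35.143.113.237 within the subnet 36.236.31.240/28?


Subnet network: 36.236.31.240
Test IP AND mask: 35.143.113.224
No, 35.143.113.237 is not in 36.236.31.240/28


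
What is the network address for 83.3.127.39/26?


IP:   01010011.00000011.01111111.00100111
Mask: 11111111.11111111.11111111.11000000
AND operation:
Net:  01010011.00000011.01111111.00000000
Network: 83.3.127.0/26


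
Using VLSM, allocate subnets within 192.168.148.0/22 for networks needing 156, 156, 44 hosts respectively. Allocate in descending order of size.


156 hosts -> /24 (254 usable): 192.168.148.0/24
156 hosts -> /24 (254 usable): 192.168.149.0/24
44 hosts -> /26 (62 usable): 192.168.150.0/26
Allocation: 192.168.148.0/24 (156 hosts, 254 usable); 192.168.149.0/24 (156 hosts, 254 usable); 192.168.150.0/26 (44 hosts, 62 usable)


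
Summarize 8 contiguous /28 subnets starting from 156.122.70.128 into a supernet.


Original prefix: /28
Number of subnets: 8 = 2^3
New prefix = 28 - 3 = 25
Supernet: 156.122.70.128/25


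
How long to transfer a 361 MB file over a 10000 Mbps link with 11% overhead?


Effective throughput = 10000 * (1 - 11/100) = 8900 Mbps
File size in Mb = 361 * 8 = 2888 Mb
Time = 2888 / 8900
Time = 0.3245 seconds


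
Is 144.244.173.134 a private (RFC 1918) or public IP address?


RFC 1918 private ranges:
  10.0.0.0/8 (10.0.0.0 - 10.255.255.255)
  172.16.0.0/12 (172.16.0.0 - 172.31.255.255)
  192.168.0.0/16 (192.168.0.0 - 192.168.255.255)
Public (not in any RFC 1918 range)


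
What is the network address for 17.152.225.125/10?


IP:   00010001.10011000.11100001.01111101
Mask: 11111111.11000000.00000000.00000000
AND operation:
Net:  00010001.10000000.00000000.00000000
Network: 17.128.0.0/10


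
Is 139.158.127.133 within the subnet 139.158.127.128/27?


Subnet network: 139.158.127.128
Test IP AND mask: 139.158.127.128
Yes, 139.158.127.133 is in 139.158.127.128/27


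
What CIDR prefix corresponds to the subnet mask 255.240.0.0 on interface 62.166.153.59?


Binary: 11111111.11110000.00000000.00000000
Count leading 1s
Prefix: /12


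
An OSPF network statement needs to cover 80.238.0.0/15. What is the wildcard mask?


Subnet mask: 255.254.0.0
Wildcard = 255.255.255.255 - subnet mask
255 - 255 = 0
255 - 254 = 1
255 - 0 = 255
255 - 0 = 255
Wildcard: 0.1.255.255


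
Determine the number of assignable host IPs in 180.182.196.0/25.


Host bits = 32 - 25 = 7
Total addresses = 2^7 = 128
Usable = total - 2 (network and broadcast)
Usable hosts: 126


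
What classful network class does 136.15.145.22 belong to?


First octet: 136
Binary: 10001000
10xxxxxx -> Class B (128-191)
Class B, default mask 255.255.0.0 (/16)


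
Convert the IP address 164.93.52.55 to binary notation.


164 = 10100100
93 = 01011101
52 = 00110100
55 = 00110111
Binary: 10100100.01011101.00110100.00110111


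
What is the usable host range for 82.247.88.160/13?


Network: 82.240.0.0
Broadcast: 82.247.255.255
First usable = network + 1
Last usable = broadcast - 1
Range: 82.240.0.1 to 82.247.255.254


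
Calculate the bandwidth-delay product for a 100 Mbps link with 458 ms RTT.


BDP = bandwidth * RTT
= 100 Mbps * 458 ms
= 100 * 1e6 * 458 / 1000 bits
= 45800000 bits
= 5725000 bytes
= 5590.8203 KB
BDP = 45800000 bits (5725000 bytes)


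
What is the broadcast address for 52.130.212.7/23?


Network: 52.130.212.0/23
Host bits = 9
Set all host bits to 1:
Broadcast: 52.130.213.255


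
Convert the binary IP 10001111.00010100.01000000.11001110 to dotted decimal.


10001111 = 143
00010100 = 20
01000000 = 64
11001110 = 206
IP: 143.20.64.206


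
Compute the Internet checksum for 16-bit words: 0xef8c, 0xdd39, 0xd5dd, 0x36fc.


Sum all words (with carry folding):
+ 0xef8c = 0xef8c
+ 0xdd39 = 0xccc6
+ 0xd5dd = 0xa2a4
+ 0x36fc = 0xd9a0
One's complement: ~0xd9a0
Checksum = 0x265f


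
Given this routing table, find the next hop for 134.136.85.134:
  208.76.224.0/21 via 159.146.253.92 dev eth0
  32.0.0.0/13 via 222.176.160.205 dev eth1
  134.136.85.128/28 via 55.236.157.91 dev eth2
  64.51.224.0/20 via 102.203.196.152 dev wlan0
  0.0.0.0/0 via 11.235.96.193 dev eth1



Longest prefix match for 134.136.85.134:
  /21 208.76.224.0: no
  /13 32.0.0.0: no
  /28 134.136.85.128: MATCH
  /20 64.51.224.0: no
  /0 0.0.0.0: MATCH
Selected: next-hop 55.236.157.91 via eth2 (matched /28)


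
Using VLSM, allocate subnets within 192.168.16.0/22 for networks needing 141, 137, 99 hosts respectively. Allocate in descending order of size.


141 hosts -> /24 (254 usable): 192.168.16.0/24
137 hosts -> /24 (254 usable): 192.168.17.0/24
99 hosts -> /25 (126 usable): 192.168.18.0/25
Allocation: 192.168.16.0/24 (141 hosts, 254 usable); 192.168.17.0/24 (137 hosts, 254 usable); 192.168.18.0/25 (99 hosts, 126 usable)


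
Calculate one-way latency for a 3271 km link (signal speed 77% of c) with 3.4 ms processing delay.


Speed = 0.77 * 3e5 km/s = 231000 km/s
Propagation delay = 3271 / 231000 = 0.0142 s = 14.1602 ms
Processing delay = 3.4 ms
Total one-way latency = 17.5602 ms


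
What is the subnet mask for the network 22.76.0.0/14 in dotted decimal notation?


/14 means 14 network bits, 18 host bits
Binary: 11111111111111000000000000000000
Mask: 255.252.0.0


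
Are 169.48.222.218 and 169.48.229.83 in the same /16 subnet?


Mask: 255.255.0.0
169.48.222.218 AND mask = 169.48.0.0
169.48.229.83 AND mask = 169.48.0.0
Yes, same subnet (169.48.0.0)


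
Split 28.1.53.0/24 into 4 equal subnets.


New prefix = 24 + 2 = 26
Each subnet has 64 addresses
  28.1.53.0/26
  28.1.53.64/26
  28.1.53.128/26
  28.1.53.192/26
Subnets: 28.1.53.0/26, 28.1.53.64/26, 28.1.53.128/26, 28.1.53.192/26


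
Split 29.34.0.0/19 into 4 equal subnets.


New prefix = 19 + 2 = 21
Each subnet has 2048 addresses
  29.34.0.0/21
  29.34.8.0/21
  29.34.16.0/21
  29.34.24.0/21
Subnets: 29.34.0.0/21, 29.34.8.0/21, 29.34.16.0/21, 29.34.24.0/21


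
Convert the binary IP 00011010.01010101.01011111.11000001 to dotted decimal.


00011010 = 26
01010101 = 85
01011111 = 95
11000001 = 193
IP: 26.85.95.193


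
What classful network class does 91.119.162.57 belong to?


First octet: 91
Binary: 01011011
0xxxxxxx -> Class A (1-126)
Class A, default mask 255.0.0.0 (/8)


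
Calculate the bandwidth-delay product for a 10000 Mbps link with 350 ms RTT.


BDP = bandwidth * RTT
= 10000 Mbps * 350 ms
= 10000 * 1e6 * 350 / 1000 bits
= 3500000000 bits
= 437500000 bytes
= 427246.0938 KB
BDP = 3500000000 bits (437500000 bytes)


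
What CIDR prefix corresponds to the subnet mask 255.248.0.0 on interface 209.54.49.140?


Binary: 11111111.11111000.00000000.00000000
Count leading 1s
Prefix: /13


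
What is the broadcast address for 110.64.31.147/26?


Network: 110.64.31.128/26
Host bits = 6
Set all host bits to 1:
Broadcast: 110.64.31.191


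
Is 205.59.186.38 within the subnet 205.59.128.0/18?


Subnet network: 205.59.128.0
Test IP AND mask: 205.59.128.0
Yes, 205.59.186.38 is in 205.59.128.0/18
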